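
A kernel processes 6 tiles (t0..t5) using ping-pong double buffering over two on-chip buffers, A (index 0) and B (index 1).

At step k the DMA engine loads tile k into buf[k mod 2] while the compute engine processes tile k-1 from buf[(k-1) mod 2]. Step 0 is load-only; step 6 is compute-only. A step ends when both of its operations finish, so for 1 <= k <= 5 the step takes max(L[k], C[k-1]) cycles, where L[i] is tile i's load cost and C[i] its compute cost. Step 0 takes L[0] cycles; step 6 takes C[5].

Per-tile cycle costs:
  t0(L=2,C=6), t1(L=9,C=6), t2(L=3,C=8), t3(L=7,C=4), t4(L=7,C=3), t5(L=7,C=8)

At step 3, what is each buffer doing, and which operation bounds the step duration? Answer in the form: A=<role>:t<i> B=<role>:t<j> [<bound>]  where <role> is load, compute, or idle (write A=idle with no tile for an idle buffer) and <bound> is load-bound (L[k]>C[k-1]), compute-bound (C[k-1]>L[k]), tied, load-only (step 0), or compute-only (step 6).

[0] DMA t0→A (2c) ∥ CU idle ⇒ 2c, clock 2
[1] DMA t1→B (9c) ∥ CU A:t0 (6c) ⇒ 9c, clock 11
[2] DMA t2→A (3c) ∥ CU B:t1 (6c) ⇒ 6c, clock 17
[3] DMA t3→B (7c) ∥ CU A:t2 (8c) ⇒ 8c, clock 25
[4] DMA t4→A (7c) ∥ CU B:t3 (4c) ⇒ 7c, clock 32
[5] DMA t5→B (7c) ∥ CU A:t4 (3c) ⇒ 7c, clock 39
[6] DMA idle ∥ CU B:t5 (8c) ⇒ 8c, clock 47

step 3: A=compute:t2 B=load:t3 [compute-bound]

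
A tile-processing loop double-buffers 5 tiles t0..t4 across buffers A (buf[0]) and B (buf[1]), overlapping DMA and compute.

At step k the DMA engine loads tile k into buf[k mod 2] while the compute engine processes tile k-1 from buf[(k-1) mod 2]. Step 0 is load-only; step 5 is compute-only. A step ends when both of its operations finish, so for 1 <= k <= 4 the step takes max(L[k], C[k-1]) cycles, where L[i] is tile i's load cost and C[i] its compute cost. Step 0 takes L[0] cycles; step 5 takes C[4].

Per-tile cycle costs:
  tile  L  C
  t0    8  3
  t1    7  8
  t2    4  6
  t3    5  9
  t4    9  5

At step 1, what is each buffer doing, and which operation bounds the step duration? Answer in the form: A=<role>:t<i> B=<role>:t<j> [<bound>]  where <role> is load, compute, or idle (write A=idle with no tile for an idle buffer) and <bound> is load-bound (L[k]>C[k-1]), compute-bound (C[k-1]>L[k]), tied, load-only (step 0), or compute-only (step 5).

  0. 8=8c; end=8; A:t0 B:-
  1. max(7,3)=7c; end=15; A:t0 B:t1
  2. max(4,8)=8c; end=23; A:t2 B:t1
  3. max(5,6)=6c; end=29; A:t2 B:t3
  4. max(9,9)=9c; end=38; A:t4 B:t3
  5. 5=5c; end=43; A:t4 B:t3

step 1: A=compute:t0 B=load:t1 [load-bound]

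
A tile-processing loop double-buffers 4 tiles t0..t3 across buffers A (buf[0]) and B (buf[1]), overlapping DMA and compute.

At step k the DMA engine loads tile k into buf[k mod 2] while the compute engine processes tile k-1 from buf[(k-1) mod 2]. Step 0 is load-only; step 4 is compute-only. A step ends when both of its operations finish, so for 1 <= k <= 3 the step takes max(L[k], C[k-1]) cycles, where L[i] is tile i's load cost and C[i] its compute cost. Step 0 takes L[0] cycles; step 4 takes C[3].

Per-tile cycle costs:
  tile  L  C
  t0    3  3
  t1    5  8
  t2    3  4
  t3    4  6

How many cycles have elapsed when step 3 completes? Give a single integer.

end_cycle[3] = 20

step 0: L[0]=3 → dur=3, Σ=3 | A=load:t0 B=idle [load-only]
step 1: L[1]=5 C[0]=3 → dur=5, Σ=8 | A=compute:t0 B=load:t1 [load-bound]
step 2: L[2]=3 C[1]=8 → dur=8, Σ=16 | A=load:t2 B=compute:t1 [compute-bound]
step 3: L[3]=4 C[2]=4 → dur=4, Σ=20 | A=compute:t2 B=load:t3 [tied]
step 4: C[3]=6 → dur=6, Σ=26 | A=idle B=compute:t3 [compute-only]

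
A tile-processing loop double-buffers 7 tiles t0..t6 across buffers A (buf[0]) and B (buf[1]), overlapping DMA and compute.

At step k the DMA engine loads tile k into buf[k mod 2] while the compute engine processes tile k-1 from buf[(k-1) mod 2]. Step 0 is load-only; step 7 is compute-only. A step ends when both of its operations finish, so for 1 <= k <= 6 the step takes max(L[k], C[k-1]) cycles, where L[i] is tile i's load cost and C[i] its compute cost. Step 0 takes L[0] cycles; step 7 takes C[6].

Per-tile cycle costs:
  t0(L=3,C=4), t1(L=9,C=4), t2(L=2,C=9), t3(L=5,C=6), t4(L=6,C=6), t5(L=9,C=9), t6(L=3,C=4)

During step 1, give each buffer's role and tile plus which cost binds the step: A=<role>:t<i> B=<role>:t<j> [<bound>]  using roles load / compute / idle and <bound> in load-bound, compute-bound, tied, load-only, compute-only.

step 1: A=compute:t0 B=load:t1 [load-bound]

[0] DMA t0→A (3c) ∥ CU idle ⇒ 3c, clock 3
[1] DMA t1→B (9c) ∥ CU A:t0 (4c) ⇒ 9c, clock 12
[2] DMA t2→A (2c) ∥ CU B:t1 (4c) ⇒ 4c, clock 16
[3] DMA t3→B (5c) ∥ CU A:t2 (9c) ⇒ 9c, clock 25
[4] DMA t4→A (6c) ∥ CU B:t3 (6c) ⇒ 6c, clock 31
[5] DMA t5→B (9c) ∥ CU A:t4 (6c) ⇒ 9c, clock 40
[6] DMA t6→A (3c) ∥ CU B:t5 (9c) ⇒ 9c, clock 49
[7] DMA idle ∥ CU A:t6 (4c) ⇒ 4c, clock 53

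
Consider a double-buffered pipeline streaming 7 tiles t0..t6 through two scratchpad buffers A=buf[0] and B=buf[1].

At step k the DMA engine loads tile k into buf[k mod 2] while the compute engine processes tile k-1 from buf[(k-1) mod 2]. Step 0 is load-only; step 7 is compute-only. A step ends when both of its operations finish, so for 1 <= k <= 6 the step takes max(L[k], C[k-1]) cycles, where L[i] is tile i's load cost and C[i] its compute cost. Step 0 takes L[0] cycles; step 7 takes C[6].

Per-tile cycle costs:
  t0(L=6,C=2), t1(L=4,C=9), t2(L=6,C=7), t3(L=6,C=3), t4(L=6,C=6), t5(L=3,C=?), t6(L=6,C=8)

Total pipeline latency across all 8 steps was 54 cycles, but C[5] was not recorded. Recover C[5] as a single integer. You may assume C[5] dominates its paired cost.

step 0: dur = L[0]=6 = 6
step 1: dur = max(L[1]=4, C[0]=2) = 4
step 2: dur = max(L[2]=6, C[1]=9) = 9
step 3: dur = max(L[3]=6, C[2]=7) = 7
step 4: dur = max(L[4]=6, C[3]=3) = 6
step 5: dur = max(L[5]=3, C[4]=6) = 6
step 6: dur = max(L[6]=6, C[5]=?) = C[5]  (unknown; binding)
step 7: dur = C[6]=8 = 8
sum of known step durations = 46
dur[6] = total - known = 54 - 46 = 8
C[5] is the binding max in step 6, so C[5] = dur[6] = 8

C[5] = 8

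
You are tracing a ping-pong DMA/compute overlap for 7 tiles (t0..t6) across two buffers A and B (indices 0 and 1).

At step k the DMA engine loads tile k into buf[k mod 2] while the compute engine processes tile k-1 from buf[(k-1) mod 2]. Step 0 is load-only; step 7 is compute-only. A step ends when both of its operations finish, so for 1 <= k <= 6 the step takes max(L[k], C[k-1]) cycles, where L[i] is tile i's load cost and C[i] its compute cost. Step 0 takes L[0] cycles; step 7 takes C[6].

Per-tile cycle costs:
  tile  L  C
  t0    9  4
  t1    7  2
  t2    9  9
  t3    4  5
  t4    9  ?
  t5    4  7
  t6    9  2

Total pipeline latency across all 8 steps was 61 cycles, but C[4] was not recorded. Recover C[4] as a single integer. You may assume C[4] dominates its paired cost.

C[4] = 7

step 0 = dur = L[0]=9 = 9
step 1 = dur = max(L[1]=7, C[0]=4) = 7
step 2 = dur = max(L[2]=9, C[1]=2) = 9
step 3 = dur = max(L[3]=4, C[2]=9) = 9
step 4 = dur = max(L[4]=9, C[3]=5) = 9
step 5 = dur = max(L[5]=4, C[4]=?) = C[4]  (unknown; binding)
step 6 = dur = max(L[6]=9, C[5]=7) = 9
step 7 = dur = C[6]=2 = 2
sum of known step durations = 54
dur[5] = total - known = 61 - 54 = 7
C[4] is the binding max in step 5, so C[4] = dur[5] = 7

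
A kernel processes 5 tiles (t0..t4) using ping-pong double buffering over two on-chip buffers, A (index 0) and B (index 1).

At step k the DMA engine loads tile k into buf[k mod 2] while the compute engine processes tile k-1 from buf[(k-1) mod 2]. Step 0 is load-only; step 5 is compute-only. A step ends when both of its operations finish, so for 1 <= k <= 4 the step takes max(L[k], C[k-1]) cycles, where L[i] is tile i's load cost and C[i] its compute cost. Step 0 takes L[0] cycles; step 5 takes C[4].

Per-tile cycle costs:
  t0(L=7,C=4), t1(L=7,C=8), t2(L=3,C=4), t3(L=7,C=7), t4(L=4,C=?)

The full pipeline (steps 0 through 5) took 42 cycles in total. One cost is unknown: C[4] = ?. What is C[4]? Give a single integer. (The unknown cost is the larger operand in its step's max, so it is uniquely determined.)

step 0 | dur = L[0]=7 = 7
step 1 | dur = max(L[1]=7, C[0]=4) = 7
step 2 | dur = max(L[2]=3, C[1]=8) = 8
step 3 | dur = max(L[3]=7, C[2]=4) = 7
step 4 | dur = max(L[4]=4, C[3]=7) = 7
step 5 | dur = C[4]=? = C[4]  (unknown; binding)
sum of known step durations = 36
dur[5] = total - known = 42 - 36 = 6
C[4] is the binding max in step 5, so C[4] = dur[5] = 6

C[4] = 6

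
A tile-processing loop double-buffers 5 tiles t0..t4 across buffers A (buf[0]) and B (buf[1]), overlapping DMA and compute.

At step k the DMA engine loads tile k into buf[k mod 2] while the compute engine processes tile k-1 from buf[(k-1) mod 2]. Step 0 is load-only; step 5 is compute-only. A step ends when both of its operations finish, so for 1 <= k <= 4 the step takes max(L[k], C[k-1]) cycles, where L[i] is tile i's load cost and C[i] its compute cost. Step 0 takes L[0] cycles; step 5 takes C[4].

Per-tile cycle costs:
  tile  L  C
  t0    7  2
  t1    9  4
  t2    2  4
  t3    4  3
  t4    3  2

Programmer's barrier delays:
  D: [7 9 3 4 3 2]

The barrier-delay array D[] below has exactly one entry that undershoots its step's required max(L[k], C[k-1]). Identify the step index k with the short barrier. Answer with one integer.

hazard at step 2

[0] required=L[0]=7=7 vs D=7 ok
[1] required=max(L[1]=9,C[0]=2)=9 vs D=9 ok
[2] required=max(L[2]=2,C[1]=4)=4 vs D=3 SHORT
[3] required=max(L[3]=4,C[2]=4)=4 vs D=4 ok
[4] required=max(L[4]=3,C[3]=3)=3 vs D=3 ok
[5] required=C[4]=2=2 vs D=2 ok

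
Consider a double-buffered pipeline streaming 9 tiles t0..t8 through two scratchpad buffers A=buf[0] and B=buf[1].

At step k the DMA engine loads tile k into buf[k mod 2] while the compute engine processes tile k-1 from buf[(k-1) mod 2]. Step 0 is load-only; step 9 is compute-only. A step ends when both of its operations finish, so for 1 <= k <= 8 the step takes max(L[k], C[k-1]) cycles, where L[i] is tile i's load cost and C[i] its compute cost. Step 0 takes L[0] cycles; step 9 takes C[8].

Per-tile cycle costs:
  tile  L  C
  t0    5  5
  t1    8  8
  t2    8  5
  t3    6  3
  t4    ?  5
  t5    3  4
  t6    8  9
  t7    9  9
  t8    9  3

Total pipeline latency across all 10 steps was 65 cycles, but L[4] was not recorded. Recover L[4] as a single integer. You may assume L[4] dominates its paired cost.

L[4] = 4

step 0 | dur = L[0]=5 = 5
step 1 | dur = max(L[1]=8, C[0]=5) = 8
step 2 | dur = max(L[2]=8, C[1]=8) = 8
step 3 | dur = max(L[3]=6, C[2]=5) = 6
step 4 | dur = max(L[4]=?, C[3]=3) = L[4]  (unknown; binding)
step 5 | dur = max(L[5]=3, C[4]=5) = 5
step 6 | dur = max(L[6]=8, C[5]=4) = 8
step 7 | dur = max(L[7]=9, C[6]=9) = 9
step 8 | dur = max(L[8]=9, C[7]=9) = 9
step 9 | dur = C[8]=3 = 3
sum of known step durations = 61
dur[4] = total - known = 65 - 61 = 4
L[4] is the binding max in step 4, so L[4] = dur[4] = 4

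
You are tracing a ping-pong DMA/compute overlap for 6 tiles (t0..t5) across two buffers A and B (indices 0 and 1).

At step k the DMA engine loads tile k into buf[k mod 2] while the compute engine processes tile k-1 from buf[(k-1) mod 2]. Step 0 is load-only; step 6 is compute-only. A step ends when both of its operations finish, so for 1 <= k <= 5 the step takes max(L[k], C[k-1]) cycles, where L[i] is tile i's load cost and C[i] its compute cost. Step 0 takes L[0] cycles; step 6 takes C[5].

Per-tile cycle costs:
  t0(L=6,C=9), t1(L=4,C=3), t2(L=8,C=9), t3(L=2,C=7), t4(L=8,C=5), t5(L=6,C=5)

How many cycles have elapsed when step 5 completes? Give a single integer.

k=0 load=t0/6c comp=- wait=6 total=6
k=1 load=t1/4c comp=t0/9c wait=9 total=15
k=2 load=t2/8c comp=t1/3c wait=8 total=23
k=3 load=t3/2c comp=t2/9c wait=9 total=32
k=4 load=t4/8c comp=t3/7c wait=8 total=40
k=5 load=t5/6c comp=t4/5c wait=6 total=46
k=6 load=- comp=t5/5c wait=5 total=51

end_cycle[5] = 46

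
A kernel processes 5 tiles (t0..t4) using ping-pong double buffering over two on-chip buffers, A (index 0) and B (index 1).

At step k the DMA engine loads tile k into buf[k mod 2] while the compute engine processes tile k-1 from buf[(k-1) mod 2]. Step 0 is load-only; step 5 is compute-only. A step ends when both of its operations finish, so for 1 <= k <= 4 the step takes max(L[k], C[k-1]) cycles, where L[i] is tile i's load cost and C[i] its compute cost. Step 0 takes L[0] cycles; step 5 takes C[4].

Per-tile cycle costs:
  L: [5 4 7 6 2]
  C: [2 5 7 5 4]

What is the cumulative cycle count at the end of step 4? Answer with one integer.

end_cycle[4] = 28

  0. 5=5c; end=5; A:t0 B:-
  1. max(4,2)=4c; end=9; A:t0 B:t1
  2. max(7,5)=7c; end=16; A:t2 B:t1
  3. max(6,7)=7c; end=23; A:t2 B:t3
  4. max(2,5)=5c; end=28; A:t4 B:t3
  5. 4=4c; end=32; A:t4 B:t3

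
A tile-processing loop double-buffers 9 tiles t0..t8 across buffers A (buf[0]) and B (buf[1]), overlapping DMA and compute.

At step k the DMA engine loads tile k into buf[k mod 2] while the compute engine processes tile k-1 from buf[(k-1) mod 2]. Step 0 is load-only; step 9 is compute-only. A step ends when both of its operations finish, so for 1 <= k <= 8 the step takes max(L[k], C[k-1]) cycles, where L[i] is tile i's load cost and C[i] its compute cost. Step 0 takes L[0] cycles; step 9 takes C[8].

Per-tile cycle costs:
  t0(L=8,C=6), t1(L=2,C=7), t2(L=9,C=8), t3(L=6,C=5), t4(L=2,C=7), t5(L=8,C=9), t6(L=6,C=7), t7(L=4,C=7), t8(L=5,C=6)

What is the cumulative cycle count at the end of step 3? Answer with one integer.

end_cycle[3] = 31

[0] DMA t0→A (8c) ∥ CU idle ⇒ 8c, clock 8
[1] DMA t1→B (2c) ∥ CU A:t0 (6c) ⇒ 6c, clock 14
[2] DMA t2→A (9c) ∥ CU B:t1 (7c) ⇒ 9c, clock 23
[3] DMA t3→B (6c) ∥ CU A:t2 (8c) ⇒ 8c, clock 31
[4] DMA t4→A (2c) ∥ CU B:t3 (5c) ⇒ 5c, clock 36
[5] DMA t5→B (8c) ∥ CU A:t4 (7c) ⇒ 8c, clock 44
[6] DMA t6→A (6c) ∥ CU B:t5 (9c) ⇒ 9c, clock 53
[7] DMA t7→B (4c) ∥ CU A:t6 (7c) ⇒ 7c, clock 60
[8] DMA t8→A (5c) ∥ CU B:t7 (7c) ⇒ 7c, clock 67
[9] DMA idle ∥ CU A:t8 (6c) ⇒ 6c, clock 73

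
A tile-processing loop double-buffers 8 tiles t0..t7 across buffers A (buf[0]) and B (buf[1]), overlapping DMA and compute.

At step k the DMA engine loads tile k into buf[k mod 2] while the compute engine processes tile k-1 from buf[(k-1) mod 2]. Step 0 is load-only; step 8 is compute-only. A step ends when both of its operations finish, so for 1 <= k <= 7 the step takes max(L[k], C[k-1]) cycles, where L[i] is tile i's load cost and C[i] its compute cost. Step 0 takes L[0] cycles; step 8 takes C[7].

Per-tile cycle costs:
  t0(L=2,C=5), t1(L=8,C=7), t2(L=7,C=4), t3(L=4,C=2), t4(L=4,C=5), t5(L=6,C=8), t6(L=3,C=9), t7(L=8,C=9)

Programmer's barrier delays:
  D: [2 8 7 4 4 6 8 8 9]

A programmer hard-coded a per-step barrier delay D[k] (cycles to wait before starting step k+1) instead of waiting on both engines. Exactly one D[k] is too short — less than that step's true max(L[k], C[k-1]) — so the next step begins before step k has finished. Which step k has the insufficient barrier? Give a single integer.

step 0: need L[0]=2 = 2; D[0]=2 ok
step 1: need max(L[1]=8,C[0]=5) = 8; D[1]=8 ok
step 2: need max(L[2]=7,C[1]=7) = 7; D[2]=7 ok
step 3: need max(L[3]=4,C[2]=4) = 4; D[3]=4 ok
step 4: need max(L[4]=4,C[3]=2) = 4; D[4]=4 ok
step 5: need max(L[5]=6,C[4]=5) = 6; D[5]=6 ok
step 6: need max(L[6]=3,C[5]=8) = 8; D[6]=8 ok
step 7: need max(L[7]=8,C[6]=9) = 9; D[7]=8 SHORT
step 8: need C[7]=9 = 9; D[8]=9 ok

hazard at step 7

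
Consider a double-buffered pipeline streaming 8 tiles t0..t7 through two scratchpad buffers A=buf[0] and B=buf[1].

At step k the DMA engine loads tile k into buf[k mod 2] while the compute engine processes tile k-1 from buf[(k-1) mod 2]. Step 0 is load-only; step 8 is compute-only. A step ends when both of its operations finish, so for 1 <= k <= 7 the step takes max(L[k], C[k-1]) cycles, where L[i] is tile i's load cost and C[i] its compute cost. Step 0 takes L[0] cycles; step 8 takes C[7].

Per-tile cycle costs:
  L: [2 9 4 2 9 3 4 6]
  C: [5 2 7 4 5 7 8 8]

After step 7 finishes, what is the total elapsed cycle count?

[0] DMA t0→A (2c) ∥ CU idle ⇒ 2c, clock 2
[1] DMA t1→B (9c) ∥ CU A:t0 (5c) ⇒ 9c, clock 11
[2] DMA t2→A (4c) ∥ CU B:t1 (2c) ⇒ 4c, clock 15
[3] DMA t3→B (2c) ∥ CU A:t2 (7c) ⇒ 7c, clock 22
[4] DMA t4→A (9c) ∥ CU B:t3 (4c) ⇒ 9c, clock 31
[5] DMA t5→B (3c) ∥ CU A:t4 (5c) ⇒ 5c, clock 36
[6] DMA t6→A (4c) ∥ CU B:t5 (7c) ⇒ 7c, clock 43
[7] DMA t7→B (6c) ∥ CU A:t6 (8c) ⇒ 8c, clock 51
[8] DMA idle ∥ CU B:t7 (8c) ⇒ 8c, clock 59

end_cycle[7] = 51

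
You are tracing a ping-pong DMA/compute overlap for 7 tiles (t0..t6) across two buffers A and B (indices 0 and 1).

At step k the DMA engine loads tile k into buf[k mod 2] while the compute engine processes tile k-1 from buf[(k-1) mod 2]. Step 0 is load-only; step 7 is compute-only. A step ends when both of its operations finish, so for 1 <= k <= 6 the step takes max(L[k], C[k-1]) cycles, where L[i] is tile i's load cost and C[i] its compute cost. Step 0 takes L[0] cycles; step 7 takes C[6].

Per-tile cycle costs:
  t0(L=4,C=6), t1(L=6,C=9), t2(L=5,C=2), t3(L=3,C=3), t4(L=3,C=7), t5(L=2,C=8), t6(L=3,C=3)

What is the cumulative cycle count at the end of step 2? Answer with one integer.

[0] DMA t0→A (4c) ∥ CU idle ⇒ 4c, clock 4
[1] DMA t1→B (6c) ∥ CU A:t0 (6c) ⇒ 6c, clock 10
[2] DMA t2→A (5c) ∥ CU B:t1 (9c) ⇒ 9c, clock 19
[3] DMA t3→B (3c) ∥ CU A:t2 (2c) ⇒ 3c, clock 22
[4] DMA t4→A (3c) ∥ CU B:t3 (3c) ⇒ 3c, clock 25
[5] DMA t5→B (2c) ∥ CU A:t4 (7c) ⇒ 7c, clock 32
[6] DMA t6→A (3c) ∥ CU B:t5 (8c) ⇒ 8c, clock 40
[7] DMA idle ∥ CU A:t6 (3c) ⇒ 3c, clock 43

end_cycle[2] = 19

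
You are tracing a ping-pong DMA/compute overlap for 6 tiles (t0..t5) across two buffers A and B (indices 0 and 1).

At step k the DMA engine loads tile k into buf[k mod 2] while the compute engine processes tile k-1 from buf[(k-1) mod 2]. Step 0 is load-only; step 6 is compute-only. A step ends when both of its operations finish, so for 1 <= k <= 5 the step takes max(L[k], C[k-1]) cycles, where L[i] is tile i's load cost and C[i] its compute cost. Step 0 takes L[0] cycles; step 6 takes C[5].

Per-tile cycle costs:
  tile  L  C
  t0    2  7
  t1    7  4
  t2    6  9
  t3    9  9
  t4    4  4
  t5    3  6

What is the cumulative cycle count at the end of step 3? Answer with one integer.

end_cycle[3] = 24

  0. 2=2c; end=2; A:t0 B:-
  1. max(7,7)=7c; end=9; A:t0 B:t1
  2. max(6,4)=6c; end=15; A:t2 B:t1
  3. max(9,9)=9c; end=24; A:t2 B:t3
  4. max(4,9)=9c; end=33; A:t4 B:t3
  5. max(3,4)=4c; end=37; A:t4 B:t5
  6. 6=6c; end=43; A:t4 B:t5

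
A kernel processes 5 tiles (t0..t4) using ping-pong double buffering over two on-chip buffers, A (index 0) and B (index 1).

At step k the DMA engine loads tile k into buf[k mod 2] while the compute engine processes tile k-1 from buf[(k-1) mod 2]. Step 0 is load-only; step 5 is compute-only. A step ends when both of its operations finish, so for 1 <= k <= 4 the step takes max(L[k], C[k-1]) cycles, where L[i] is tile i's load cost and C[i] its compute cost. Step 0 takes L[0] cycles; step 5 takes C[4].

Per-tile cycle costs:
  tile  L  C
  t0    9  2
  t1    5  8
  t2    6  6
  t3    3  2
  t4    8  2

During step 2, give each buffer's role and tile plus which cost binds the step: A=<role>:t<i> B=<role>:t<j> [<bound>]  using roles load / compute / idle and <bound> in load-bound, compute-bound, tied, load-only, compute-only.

  0. 9=9c; end=9; A:t0 B:-
  1. max(5,2)=5c; end=14; A:t0 B:t1
  2. max(6,8)=8c; end=22; A:t2 B:t1
  3. max(3,6)=6c; end=28; A:t2 B:t3
  4. max(8,2)=8c; end=36; A:t4 B:t3
  5. 2=2c; end=38; A:t4 B:t3

step 2: A=load:t2 B=compute:t1 [compute-bound]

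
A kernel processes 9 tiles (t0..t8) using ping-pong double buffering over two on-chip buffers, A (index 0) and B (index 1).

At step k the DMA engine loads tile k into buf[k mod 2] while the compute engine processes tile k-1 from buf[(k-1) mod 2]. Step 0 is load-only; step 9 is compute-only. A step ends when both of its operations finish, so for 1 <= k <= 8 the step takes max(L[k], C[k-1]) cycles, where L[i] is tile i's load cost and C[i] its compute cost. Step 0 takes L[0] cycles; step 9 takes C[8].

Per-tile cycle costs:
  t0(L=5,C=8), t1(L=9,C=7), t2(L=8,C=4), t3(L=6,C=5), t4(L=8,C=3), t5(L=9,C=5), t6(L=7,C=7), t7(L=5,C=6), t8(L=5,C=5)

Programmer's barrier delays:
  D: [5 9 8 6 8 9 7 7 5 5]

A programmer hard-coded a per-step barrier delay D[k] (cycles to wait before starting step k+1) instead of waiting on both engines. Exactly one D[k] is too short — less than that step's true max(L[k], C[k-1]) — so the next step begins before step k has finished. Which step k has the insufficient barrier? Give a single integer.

[0] required=L[0]=5=5 vs D=5 ok
[1] required=max(L[1]=9,C[0]=8)=9 vs D=9 ok
[2] required=max(L[2]=8,C[1]=7)=8 vs D=8 ok
[3] required=max(L[3]=6,C[2]=4)=6 vs D=6 ok
[4] required=max(L[4]=8,C[3]=5)=8 vs D=8 ok
[5] required=max(L[5]=9,C[4]=3)=9 vs D=9 ok
[6] required=max(L[6]=7,C[5]=5)=7 vs D=7 ok
[7] required=max(L[7]=5,C[6]=7)=7 vs D=7 ok
[8] required=max(L[8]=5,C[7]=6)=6 vs D=5 SHORT
[9] required=C[8]=5=5 vs D=5 ok

hazard at step 8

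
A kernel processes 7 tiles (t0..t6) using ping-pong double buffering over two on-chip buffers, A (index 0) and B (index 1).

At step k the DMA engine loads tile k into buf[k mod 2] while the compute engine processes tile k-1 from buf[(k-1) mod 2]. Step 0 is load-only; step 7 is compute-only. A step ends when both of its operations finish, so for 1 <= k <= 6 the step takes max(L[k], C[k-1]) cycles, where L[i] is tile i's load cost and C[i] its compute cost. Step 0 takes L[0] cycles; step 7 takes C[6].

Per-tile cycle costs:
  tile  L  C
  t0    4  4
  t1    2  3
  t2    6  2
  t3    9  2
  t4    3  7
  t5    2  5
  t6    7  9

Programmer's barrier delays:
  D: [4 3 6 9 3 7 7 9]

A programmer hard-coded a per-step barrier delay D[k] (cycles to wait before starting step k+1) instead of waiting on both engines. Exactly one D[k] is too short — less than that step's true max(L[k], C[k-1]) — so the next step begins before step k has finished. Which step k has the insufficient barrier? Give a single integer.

hazard at step 1

[0] required=L[0]=4=4 vs D=4 ok
[1] required=max(L[1]=2,C[0]=4)=4 vs D=3 SHORT
[2] required=max(L[2]=6,C[1]=3)=6 vs D=6 ok
[3] required=max(L[3]=9,C[2]=2)=9 vs D=9 ok
[4] required=max(L[4]=3,C[3]=2)=3 vs D=3 ok
[5] required=max(L[5]=2,C[4]=7)=7 vs D=7 ok
[6] required=max(L[6]=7,C[5]=5)=7 vs D=7 ok
[7] required=C[6]=9=9 vs D=9 ok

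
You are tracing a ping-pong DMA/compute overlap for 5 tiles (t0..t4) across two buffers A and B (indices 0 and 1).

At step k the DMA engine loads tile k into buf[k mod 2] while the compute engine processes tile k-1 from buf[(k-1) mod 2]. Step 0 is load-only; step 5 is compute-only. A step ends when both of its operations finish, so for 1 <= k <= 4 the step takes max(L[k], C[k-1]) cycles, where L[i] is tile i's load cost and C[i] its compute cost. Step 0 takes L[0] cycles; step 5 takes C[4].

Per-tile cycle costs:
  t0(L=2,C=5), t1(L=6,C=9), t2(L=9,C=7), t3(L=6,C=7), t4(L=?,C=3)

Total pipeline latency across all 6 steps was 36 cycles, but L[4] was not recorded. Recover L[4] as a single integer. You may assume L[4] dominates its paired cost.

step 0 | dur = L[0]=2 = 2
step 1 | dur = max(L[1]=6, C[0]=5) = 6
step 2 | dur = max(L[2]=9, C[1]=9) = 9
step 3 | dur = max(L[3]=6, C[2]=7) = 7
step 4 | dur = max(L[4]=?, C[3]=7) = L[4]  (unknown; binding)
step 5 | dur = C[4]=3 = 3
sum of known step durations = 27
dur[4] = total - known = 36 - 27 = 9
L[4] is the binding max in step 4, so L[4] = dur[4] = 9

L[4] = 9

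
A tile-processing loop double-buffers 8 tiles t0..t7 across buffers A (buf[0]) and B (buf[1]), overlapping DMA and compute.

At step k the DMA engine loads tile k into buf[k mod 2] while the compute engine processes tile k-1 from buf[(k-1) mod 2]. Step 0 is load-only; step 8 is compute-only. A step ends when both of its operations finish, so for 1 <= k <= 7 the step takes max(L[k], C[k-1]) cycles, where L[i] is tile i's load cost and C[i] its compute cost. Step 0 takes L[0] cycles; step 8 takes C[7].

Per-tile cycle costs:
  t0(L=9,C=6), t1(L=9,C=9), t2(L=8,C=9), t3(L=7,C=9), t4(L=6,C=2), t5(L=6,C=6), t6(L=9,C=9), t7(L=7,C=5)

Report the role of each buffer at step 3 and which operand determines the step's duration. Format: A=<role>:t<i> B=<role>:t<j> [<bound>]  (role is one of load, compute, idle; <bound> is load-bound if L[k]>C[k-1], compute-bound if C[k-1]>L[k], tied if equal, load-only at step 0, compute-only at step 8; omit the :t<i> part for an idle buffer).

step 3: A=compute:t2 B=load:t3 [compute-bound]

[0] DMA t0→A (9c) ∥ CU idle ⇒ 9c, clock 9
[1] DMA t1→B (9c) ∥ CU A:t0 (6c) ⇒ 9c, clock 18
[2] DMA t2→A (8c) ∥ CU B:t1 (9c) ⇒ 9c, clock 27
[3] DMA t3→B (7c) ∥ CU A:t2 (9c) ⇒ 9c, clock 36
[4] DMA t4→A (6c) ∥ CU B:t3 (9c) ⇒ 9c, clock 45
[5] DMA t5→B (6c) ∥ CU A:t4 (2c) ⇒ 6c, clock 51
[6] DMA t6→A (9c) ∥ CU B:t5 (6c) ⇒ 9c, clock 60
[7] DMA t7→B (7c) ∥ CU A:t6 (9c) ⇒ 9c, clock 69
[8] DMA idle ∥ CU B:t7 (5c) ⇒ 5c, clock 74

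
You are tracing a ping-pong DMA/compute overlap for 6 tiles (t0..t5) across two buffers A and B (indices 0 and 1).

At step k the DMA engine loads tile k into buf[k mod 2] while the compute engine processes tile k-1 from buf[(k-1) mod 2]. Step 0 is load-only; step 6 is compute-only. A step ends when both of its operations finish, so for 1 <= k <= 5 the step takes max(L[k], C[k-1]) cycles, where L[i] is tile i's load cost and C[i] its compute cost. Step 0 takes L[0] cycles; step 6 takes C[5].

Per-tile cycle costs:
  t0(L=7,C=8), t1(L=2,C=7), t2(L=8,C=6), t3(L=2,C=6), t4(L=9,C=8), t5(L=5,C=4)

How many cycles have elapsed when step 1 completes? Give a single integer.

k=0 load=t0/7c comp=- wait=7 total=7
k=1 load=t1/2c comp=t0/8c wait=8 total=15
k=2 load=t2/8c comp=t1/7c wait=8 total=23
k=3 load=t3/2c comp=t2/6c wait=6 total=29
k=4 load=t4/9c comp=t3/6c wait=9 total=38
k=5 load=t5/5c comp=t4/8c wait=8 total=46
k=6 load=- comp=t5/4c wait=4 total=50

end_cycle[1] = 15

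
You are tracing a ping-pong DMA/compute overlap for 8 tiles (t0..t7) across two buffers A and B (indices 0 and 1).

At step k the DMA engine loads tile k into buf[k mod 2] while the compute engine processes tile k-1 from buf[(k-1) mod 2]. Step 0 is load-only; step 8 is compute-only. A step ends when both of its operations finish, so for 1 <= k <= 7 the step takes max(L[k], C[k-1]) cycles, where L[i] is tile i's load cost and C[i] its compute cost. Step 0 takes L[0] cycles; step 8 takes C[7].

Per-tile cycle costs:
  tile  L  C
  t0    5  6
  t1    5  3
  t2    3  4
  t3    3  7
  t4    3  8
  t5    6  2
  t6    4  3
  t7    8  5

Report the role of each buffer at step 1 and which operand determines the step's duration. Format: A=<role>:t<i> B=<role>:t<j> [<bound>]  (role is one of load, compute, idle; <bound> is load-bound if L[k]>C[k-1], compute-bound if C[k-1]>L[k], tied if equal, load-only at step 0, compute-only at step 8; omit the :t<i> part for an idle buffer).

step 0: L[0]=5 → dur=5, Σ=5 | A=load:t0 B=idle [load-only]
step 1: L[1]=5 C[0]=6 → dur=6, Σ=11 | A=compute:t0 B=load:t1 [compute-bound]
step 2: L[2]=3 C[1]=3 → dur=3, Σ=14 | A=load:t2 B=compute:t1 [tied]
step 3: L[3]=3 C[2]=4 → dur=4, Σ=18 | A=compute:t2 B=load:t3 [compute-bound]
step 4: L[4]=3 C[3]=7 → dur=7, Σ=25 | A=load:t4 B=compute:t3 [compute-bound]
step 5: L[5]=6 C[4]=8 → dur=8, Σ=33 | A=compute:t4 B=load:t5 [compute-bound]
step 6: L[6]=4 C[5]=2 → dur=4, Σ=37 | A=load:t6 B=compute:t5 [load-bound]
step 7: L[7]=8 C[6]=3 → dur=8, Σ=45 | A=compute:t6 B=load:t7 [load-bound]
step 8: C[7]=5 → dur=5, Σ=50 | A=idle B=compute:t7 [compute-only]

step 1: A=compute:t0 B=load:t1 [compute-bound]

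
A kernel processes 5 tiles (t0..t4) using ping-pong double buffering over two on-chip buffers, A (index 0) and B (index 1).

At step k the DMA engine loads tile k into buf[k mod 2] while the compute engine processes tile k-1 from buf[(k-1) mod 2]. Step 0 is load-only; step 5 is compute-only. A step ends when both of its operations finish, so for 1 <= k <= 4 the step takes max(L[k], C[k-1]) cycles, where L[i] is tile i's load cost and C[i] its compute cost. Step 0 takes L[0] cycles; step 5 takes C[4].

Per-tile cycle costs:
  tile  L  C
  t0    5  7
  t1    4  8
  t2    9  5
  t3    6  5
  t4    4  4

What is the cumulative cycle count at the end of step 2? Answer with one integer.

step 0: L[0]=5 → dur=5, Σ=5 | A=load:t0 B=idle [load-only]
step 1: L[1]=4 C[0]=7 → dur=7, Σ=12 | A=compute:t0 B=load:t1 [compute-bound]
step 2: L[2]=9 C[1]=8 → dur=9, Σ=21 | A=load:t2 B=compute:t1 [load-bound]
step 3: L[3]=6 C[2]=5 → dur=6, Σ=27 | A=compute:t2 B=load:t3 [load-bound]
step 4: L[4]=4 C[3]=5 → dur=5, Σ=32 | A=load:t4 B=compute:t3 [compute-bound]
step 5: C[4]=4 → dur=4, Σ=36 | A=compute:t4 B=idle [compute-only]

end_cycle[2] = 21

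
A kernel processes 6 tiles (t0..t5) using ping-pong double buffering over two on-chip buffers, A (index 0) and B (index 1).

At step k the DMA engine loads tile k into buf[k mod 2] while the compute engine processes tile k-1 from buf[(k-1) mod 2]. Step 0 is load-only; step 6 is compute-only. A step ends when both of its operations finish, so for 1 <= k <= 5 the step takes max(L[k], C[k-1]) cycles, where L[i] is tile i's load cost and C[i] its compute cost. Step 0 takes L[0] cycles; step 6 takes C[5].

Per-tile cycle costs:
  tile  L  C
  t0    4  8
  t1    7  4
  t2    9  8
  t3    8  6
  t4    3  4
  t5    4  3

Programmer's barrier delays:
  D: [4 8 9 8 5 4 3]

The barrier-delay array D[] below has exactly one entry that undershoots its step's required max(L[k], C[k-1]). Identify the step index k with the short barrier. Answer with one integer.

hazard at step 4

step 0: need L[0]=4 = 4; D[0]=4 ok
step 1: need max(L[1]=7,C[0]=8) = 8; D[1]=8 ok
step 2: need max(L[2]=9,C[1]=4) = 9; D[2]=9 ok
step 3: need max(L[3]=8,C[2]=8) = 8; D[3]=8 ok
step 4: need max(L[4]=3,C[3]=6) = 6; D[4]=5 SHORT
step 5: need max(L[5]=4,C[4]=4) = 4; D[5]=4 ok
step 6: need C[5]=3 = 3; D[6]=3 ok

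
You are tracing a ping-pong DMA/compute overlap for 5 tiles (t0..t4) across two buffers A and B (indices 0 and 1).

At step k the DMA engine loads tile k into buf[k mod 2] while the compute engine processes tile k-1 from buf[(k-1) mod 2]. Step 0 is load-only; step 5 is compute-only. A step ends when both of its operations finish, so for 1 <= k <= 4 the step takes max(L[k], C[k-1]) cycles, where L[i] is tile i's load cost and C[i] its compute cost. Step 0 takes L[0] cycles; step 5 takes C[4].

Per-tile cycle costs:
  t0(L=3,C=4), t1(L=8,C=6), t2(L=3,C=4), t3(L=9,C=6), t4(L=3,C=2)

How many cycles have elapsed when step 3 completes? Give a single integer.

  0. 3=3c; end=3; A:t0 B:-
  1. max(8,4)=8c; end=11; A:t0 B:t1
  2. max(3,6)=6c; end=17; A:t2 B:t1
  3. max(9,4)=9c; end=26; A:t2 B:t3
  4. max(3,6)=6c; end=32; A:t4 B:t3
  5. 2=2c; end=34; A:t4 B:t3

end_cycle[3] = 26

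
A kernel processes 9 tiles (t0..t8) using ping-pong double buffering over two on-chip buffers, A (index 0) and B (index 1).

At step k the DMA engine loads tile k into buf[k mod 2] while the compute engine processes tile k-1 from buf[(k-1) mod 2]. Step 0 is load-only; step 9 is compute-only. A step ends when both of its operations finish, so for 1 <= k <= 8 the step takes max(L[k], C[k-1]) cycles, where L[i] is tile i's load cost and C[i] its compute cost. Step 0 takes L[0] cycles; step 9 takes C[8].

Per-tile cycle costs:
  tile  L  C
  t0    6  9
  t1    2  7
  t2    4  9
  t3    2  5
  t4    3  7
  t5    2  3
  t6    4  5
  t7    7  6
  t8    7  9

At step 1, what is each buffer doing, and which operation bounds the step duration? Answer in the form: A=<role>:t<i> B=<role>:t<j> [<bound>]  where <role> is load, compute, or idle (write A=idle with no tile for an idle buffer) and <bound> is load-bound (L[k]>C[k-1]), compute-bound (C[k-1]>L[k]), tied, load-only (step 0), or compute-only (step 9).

k=0 load=t0/6c comp=- wait=6 total=6
k=1 load=t1/2c comp=t0/9c wait=9 total=15
k=2 load=t2/4c comp=t1/7c wait=7 total=22
k=3 load=t3/2c comp=t2/9c wait=9 total=31
k=4 load=t4/3c comp=t3/5c wait=5 total=36
k=5 load=t5/2c comp=t4/7c wait=7 total=43
k=6 load=t6/4c comp=t5/3c wait=4 total=47
k=7 load=t7/7c comp=t6/5c wait=7 total=54
k=8 load=t8/7c comp=t7/6c wait=7 total=61
k=9 load=- comp=t8/9c wait=9 total=70

step 1: A=compute:t0 B=load:t1 [compute-bound]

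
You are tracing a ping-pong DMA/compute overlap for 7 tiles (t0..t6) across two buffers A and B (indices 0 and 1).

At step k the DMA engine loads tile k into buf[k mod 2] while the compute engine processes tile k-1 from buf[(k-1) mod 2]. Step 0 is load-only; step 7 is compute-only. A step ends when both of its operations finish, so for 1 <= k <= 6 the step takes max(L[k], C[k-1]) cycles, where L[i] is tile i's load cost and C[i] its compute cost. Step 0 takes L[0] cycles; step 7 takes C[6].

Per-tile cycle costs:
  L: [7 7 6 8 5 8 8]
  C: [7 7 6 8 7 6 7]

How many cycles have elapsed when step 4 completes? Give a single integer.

k=0 load=t0/7c comp=- wait=7 total=7
k=1 load=t1/7c comp=t0/7c wait=7 total=14
k=2 load=t2/6c comp=t1/7c wait=7 total=21
k=3 load=t3/8c comp=t2/6c wait=8 total=29
k=4 load=t4/5c comp=t3/8c wait=8 total=37
k=5 load=t5/8c comp=t4/7c wait=8 total=45
k=6 load=t6/8c comp=t5/6c wait=8 total=53
k=7 load=- comp=t6/7c wait=7 total=60

end_cycle[4] = 37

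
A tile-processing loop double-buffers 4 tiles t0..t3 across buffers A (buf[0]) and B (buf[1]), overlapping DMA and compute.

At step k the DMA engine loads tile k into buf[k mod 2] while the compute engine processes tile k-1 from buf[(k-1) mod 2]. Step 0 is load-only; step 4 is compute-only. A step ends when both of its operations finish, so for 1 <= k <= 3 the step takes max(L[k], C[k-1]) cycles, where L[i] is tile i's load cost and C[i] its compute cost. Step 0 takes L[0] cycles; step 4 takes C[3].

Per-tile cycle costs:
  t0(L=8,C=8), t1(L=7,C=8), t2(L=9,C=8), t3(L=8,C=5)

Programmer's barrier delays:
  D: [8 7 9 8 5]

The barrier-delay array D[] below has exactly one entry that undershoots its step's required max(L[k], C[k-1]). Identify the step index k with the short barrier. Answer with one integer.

k=0 barrier L[0]=8→8c, D[0]=8 ok
k=1 barrier max(L[1]=7,C[0]=8)→8c, D[1]=7 SHORT
k=2 barrier max(L[2]=9,C[1]=8)→9c, D[2]=9 ok
k=3 barrier max(L[3]=8,C[2]=8)→8c, D[3]=8 ok
k=4 barrier C[3]=5→5c, D[4]=5 ok

hazard at step 1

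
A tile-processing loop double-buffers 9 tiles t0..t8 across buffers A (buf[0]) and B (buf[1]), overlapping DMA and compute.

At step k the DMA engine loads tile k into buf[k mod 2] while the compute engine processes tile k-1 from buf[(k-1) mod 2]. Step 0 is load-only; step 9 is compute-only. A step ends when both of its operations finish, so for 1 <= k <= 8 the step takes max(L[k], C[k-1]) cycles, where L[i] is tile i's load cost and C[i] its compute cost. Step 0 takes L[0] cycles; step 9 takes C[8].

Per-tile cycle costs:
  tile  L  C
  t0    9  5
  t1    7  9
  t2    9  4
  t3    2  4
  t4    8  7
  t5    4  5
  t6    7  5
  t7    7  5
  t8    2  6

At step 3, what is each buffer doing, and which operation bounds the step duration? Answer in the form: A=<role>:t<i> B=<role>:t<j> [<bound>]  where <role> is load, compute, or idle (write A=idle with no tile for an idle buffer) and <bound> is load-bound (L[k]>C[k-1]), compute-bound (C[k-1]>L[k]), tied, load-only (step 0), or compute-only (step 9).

step 3: A=compute:t2 B=load:t3 [compute-bound]

  0. 9=9c; end=9; A:t0 B:-
  1. max(7,5)=7c; end=16; A:t0 B:t1
  2. max(9,9)=9c; end=25; A:t2 B:t1
  3. max(2,4)=4c; end=29; A:t2 B:t3
  4. max(8,4)=8c; end=37; A:t4 B:t3
  5. max(4,7)=7c; end=44; A:t4 B:t5
  6. max(7,5)=7c; end=51; A:t6 B:t5
  7. max(7,5)=7c; end=58; A:t6 B:t7
  8. max(2,5)=5c; end=63; A:t8 B:t7
  9. 6=6c; end=69; A:t8 B:t7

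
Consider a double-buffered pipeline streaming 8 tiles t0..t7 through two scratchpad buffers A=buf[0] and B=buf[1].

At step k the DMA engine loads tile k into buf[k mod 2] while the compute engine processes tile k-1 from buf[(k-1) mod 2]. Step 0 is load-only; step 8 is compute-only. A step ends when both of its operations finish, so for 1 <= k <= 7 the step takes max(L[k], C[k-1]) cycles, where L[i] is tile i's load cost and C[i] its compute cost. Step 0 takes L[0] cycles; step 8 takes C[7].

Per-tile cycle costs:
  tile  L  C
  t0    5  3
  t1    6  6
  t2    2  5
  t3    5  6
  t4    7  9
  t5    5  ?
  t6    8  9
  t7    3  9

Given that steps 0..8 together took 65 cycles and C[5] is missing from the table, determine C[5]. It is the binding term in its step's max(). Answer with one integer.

C[5] = 9

step 0 | dur = L[0]=5 = 5
step 1 | dur = max(L[1]=6, C[0]=3) = 6
step 2 | dur = max(L[2]=2, C[1]=6) = 6
step 3 | dur = max(L[3]=5, C[2]=5) = 5
step 4 | dur = max(L[4]=7, C[3]=6) = 7
step 5 | dur = max(L[5]=5, C[4]=9) = 9
step 6 | dur = max(L[6]=8, C[5]=?) = C[5]  (unknown; binding)
step 7 | dur = max(L[7]=3, C[6]=9) = 9
step 8 | dur = C[7]=9 = 9
sum of known step durations = 56
dur[6] = total - known = 65 - 56 = 9
C[5] is the binding max in step 6, so C[5] = dur[6] = 9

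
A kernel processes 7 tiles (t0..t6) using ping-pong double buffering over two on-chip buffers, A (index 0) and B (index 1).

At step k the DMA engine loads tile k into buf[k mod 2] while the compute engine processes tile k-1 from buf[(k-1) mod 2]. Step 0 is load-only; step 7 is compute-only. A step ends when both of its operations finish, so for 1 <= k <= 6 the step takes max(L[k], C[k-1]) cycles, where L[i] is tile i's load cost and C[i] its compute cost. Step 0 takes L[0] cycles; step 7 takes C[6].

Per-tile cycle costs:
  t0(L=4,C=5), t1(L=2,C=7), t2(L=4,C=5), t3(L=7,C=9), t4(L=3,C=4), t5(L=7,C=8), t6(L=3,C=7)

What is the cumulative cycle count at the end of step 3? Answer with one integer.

[0] DMA t0→A (4c) ∥ CU idle ⇒ 4c, clock 4
[1] DMA t1→B (2c) ∥ CU A:t0 (5c) ⇒ 5c, clock 9
[2] DMA t2→A (4c) ∥ CU B:t1 (7c) ⇒ 7c, clock 16
[3] DMA t3→B (7c) ∥ CU A:t2 (5c) ⇒ 7c, clock 23
[4] DMA t4→A (3c) ∥ CU B:t3 (9c) ⇒ 9c, clock 32
[5] DMA t5→B (7c) ∥ CU A:t4 (4c) ⇒ 7c, clock 39
[6] DMA t6→A (3c) ∥ CU B:t5 (8c) ⇒ 8c, clock 47
[7] DMA idle ∥ CU A:t6 (7c) ⇒ 7c, clock 54

end_cycle[3] = 23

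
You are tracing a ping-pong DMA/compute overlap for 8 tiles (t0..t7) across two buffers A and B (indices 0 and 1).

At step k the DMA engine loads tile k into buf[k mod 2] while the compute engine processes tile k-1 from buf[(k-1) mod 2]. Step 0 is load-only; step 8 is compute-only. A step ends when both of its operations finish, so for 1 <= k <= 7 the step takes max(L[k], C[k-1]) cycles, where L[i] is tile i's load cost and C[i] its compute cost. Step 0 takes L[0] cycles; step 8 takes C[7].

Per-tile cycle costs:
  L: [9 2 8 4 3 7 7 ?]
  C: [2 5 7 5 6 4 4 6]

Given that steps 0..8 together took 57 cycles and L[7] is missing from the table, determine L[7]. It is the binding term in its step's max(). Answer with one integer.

step 0 → dur = L[0]=9 = 9
step 1 → dur = max(L[1]=2, C[0]=2) = 2
step 2 → dur = max(L[2]=8, C[1]=5) = 8
step 3 → dur = max(L[3]=4, C[2]=7) = 7
step 4 → dur = max(L[4]=3, C[3]=5) = 5
step 5 → dur = max(L[5]=7, C[4]=6) = 7
step 6 → dur = max(L[6]=7, C[5]=4) = 7
step 7 → dur = max(L[7]=?, C[6]=4) = L[7]  (unknown; binding)
step 8 → dur = C[7]=6 = 6
sum of known step durations = 51
dur[7] = total - known = 57 - 51 = 6
L[7] is the binding max in step 7, so L[7] = dur[7] = 6

L[7] = 6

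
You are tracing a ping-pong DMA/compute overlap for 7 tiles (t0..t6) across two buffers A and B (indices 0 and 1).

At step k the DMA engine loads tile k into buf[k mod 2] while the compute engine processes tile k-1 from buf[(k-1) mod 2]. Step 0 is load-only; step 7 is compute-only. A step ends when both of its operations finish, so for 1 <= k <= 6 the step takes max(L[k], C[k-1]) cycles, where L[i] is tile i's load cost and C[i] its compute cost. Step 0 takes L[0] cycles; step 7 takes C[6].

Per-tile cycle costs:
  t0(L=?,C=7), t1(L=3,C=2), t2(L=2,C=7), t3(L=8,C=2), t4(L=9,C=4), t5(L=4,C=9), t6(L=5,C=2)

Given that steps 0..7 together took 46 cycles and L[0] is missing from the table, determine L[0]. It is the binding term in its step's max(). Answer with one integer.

step 0 | dur = L[0]=? = L[0]  (unknown; binding)
step 1 | dur = max(L[1]=3, C[0]=7) = 7
step 2 | dur = max(L[2]=2, C[1]=2) = 2
step 3 | dur = max(L[3]=8, C[2]=7) = 8
step 4 | dur = max(L[4]=9, C[3]=2) = 9
step 5 | dur = max(L[5]=4, C[4]=4) = 4
step 6 | dur = max(L[6]=5, C[5]=9) = 9
step 7 | dur = C[6]=2 = 2
sum of known step durations = 41
dur[0] = total - known = 46 - 41 = 5
L[0] is the binding max in step 0, so L[0] = dur[0] = 5

L[0] = 5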